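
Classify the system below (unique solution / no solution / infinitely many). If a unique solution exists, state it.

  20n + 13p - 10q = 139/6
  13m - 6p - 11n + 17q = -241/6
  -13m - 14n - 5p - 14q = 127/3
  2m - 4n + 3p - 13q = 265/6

m = 1/2, n = -2/3, p = 1/2, q = -3

Row-reduce the augmented matrix:
Swap R1 and R2.
R1 ← R1 / (13).
R3 ← R3 + 13·R1.
R4 ← R4 − 2·R1.
R2 ← R2 / (20).
R1 ← R1 + 11/13·R2.
R3 ← R3 + 25·R2.
R4 ← R4 + 30/13·R2.
R3 ← R3 / (21/4).
R1 ← R1 − 23/260·R3.
R2 ← R2 − 13/20·R3.
R4 ← R4 − 141/26·R3.
R4 ← R4 / (-633/91).
R1 ← R1 − 1426/1365·R4.
R2 ← R2 − 71/105·R4.
R3 ← R3 + 38/21·R4.
Reading off the reduced rows gives m = 1/2, n = -2/3, p = 1/2, q = -3.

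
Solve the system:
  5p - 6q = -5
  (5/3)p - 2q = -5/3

infinitely many solutions

Row-reduce:
R1 ← R1 / (5).
R2 ← R2 − 5/3·R1.
Rank is 1 with 2 unknowns, leaving q free.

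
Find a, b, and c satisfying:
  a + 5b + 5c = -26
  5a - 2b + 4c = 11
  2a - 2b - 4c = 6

a = -1, b = -6, c = 1

Row-reduce the augmented matrix:
R2 ← R2 − 5·R1.
R3 ← R3 − 2·R1.
R2 ← R2 / (-27).
R1 ← R1 − 5·R2.
R3 ← R3 + 12·R2.
R3 ← R3 / (-14/3).
R1 ← R1 − 10/9·R3.
R2 ← R2 − 7/9·R3.
Reading off the reduced rows gives a = -1, b = -6, c = 1.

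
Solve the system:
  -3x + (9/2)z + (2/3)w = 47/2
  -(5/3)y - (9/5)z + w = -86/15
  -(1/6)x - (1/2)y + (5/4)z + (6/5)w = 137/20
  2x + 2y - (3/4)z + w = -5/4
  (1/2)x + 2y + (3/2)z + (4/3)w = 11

no solution

Row-reduce:
R1 ← R1 / (-3).
R3 ← R3 + 1/6·R1.
R4 ← R4 − 2·R1.
R5 ← R5 − 1/2·R1.
R2 ← R2 / (-5/3).
R3 ← R3 + 1/2·R2.
R4 ← R4 − 2·R2.
R5 ← R5 − 2·R2.
R3 ← R3 / (77/50).
R1 ← R1 + 3/2·R3.
R2 ← R2 − 27/25·R3.
R4 ← R4 − 9/100·R3.
R5 ← R5 − 9/100·R3.
R4 ← R4 / (35953/13860).
R1 ← R1 − 857/1386·R4.
R2 ← R2 + 464/385·R4.
R3 ← R3 − 1165/2079·R4.
R5 ← R5 − 35953/13860·R4.
Row 5 reduces to 0 = 1/2, a contradiction. The system is inconsistent.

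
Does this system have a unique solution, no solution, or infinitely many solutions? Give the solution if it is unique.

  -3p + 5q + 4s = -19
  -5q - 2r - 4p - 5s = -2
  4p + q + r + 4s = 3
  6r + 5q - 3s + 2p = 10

Row-reduce the augmented matrix:
R1 ← R1 / (-3).
R2 ← R2 + 4·R1.
R3 ← R3 − 4·R1.
R4 ← R4 − 2·R1.
R2 ← R2 / (-35/3).
R1 ← R1 + 5/3·R2.
R3 ← R3 − 23/3·R2.
R4 ← R4 − 25/3·R2.
R3 ← R3 / (-11/35).
R1 ← R1 − 2/7·R3.
R2 ← R2 − 6/35·R3.
R4 ← R4 − 32/7·R3.
R4 ← R4 / (322/11).
R1 ← R1 − 27/11·R4.
R2 ← R2 − 25/11·R4.
R3 ← R3 + 89/11·R4.
Reading off the reduced rows gives p = 4, q = 1, r = -2, s = -3.

p = 4, q = 1, r = -2, s = -3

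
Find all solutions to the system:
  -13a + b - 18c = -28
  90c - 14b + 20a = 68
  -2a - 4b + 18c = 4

infinitely many solutions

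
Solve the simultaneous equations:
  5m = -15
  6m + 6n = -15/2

m = -3, n = 7/4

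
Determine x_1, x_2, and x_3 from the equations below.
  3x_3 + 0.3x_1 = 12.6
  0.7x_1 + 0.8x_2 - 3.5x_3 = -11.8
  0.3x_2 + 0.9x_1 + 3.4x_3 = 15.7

Row-reduce the augmented matrix:
R1 ← R1 / (3/10).
R2 ← R2 − 7/10·R1.
R3 ← R3 − 9/10·R1.
R2 ← R2 / (4/5).
R3 ← R3 − 3/10·R2.
R3 ← R3 / (-133/80).
R1 ← R1 − 10·R3.
R2 ← R2 + 105/8·R3.
Reading off the reduced rows gives x_1 = 2, x_2 = 1, x_3 = 4.

x_1 = 2, x_2 = 1, x_3 = 4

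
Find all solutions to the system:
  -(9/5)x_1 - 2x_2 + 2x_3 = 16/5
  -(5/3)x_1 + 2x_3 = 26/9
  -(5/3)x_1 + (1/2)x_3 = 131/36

Row-reduce the augmented matrix:
R1 ← R1 / (-9/5).
R2 ← R2 + 5/3·R1.
R3 ← R3 + 5/3·R1.
R2 ← R2 / (50/27).
R1 ← R1 − 10/9·R2.
R3 ← R3 − 50/27·R2.
R3 ← R3 / (-3/2).
R1 ← R1 + 6/5·R3.
R2 ← R2 − 2/25·R3.
Reading off the reduced rows gives x_1 = -7/3, x_2 = 0, x_3 = -1/2.

x_1 = -7/3, x_2 = 0, x_3 = -1/2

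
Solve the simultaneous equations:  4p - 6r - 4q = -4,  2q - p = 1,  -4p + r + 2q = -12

p = 5, q = 3, r = 2

Row-reduce the augmented matrix:
R1 ← R1 / (4).
R2 ← R2 + 1·R1.
R3 ← R3 + 4·R1.
R1 ← R1 + 1·R2.
R3 ← R3 + 2·R2.
R3 ← R3 / (-8).
R1 ← R1 + 3·R3.
R2 ← R2 + 3/2·R3.
Reading off the reduced rows gives p = 5, q = 3, r = 2.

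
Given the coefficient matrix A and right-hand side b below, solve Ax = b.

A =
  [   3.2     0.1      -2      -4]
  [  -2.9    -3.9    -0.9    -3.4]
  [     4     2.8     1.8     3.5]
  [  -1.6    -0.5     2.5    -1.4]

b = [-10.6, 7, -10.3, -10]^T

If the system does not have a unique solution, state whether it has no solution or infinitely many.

Row-reduce the augmented matrix:
R1 ← R1 / (16/5).
R2 ← R2 + 29/10·R1.
R3 ← R3 − 4·R1.
R4 ← R4 + 8/5·R1.
R2 ← R2 / (-1219/320).
R1 ← R1 − 1/32·R2.
R3 ← R3 − 107/40·R2.
R4 ← R4 + 9/20·R2.
R3 ← R3 / (14599/6095).
R1 ← R1 + 789/1219·R3.
R2 ← R2 − 868/1219·R3.
R4 ← R4 − 22191/12190·R3.
R4 ← R4 / (-118613/22460).
R1 ← R1 + 10037/29198·R4.
R2 ← R2 − 11442/14599·R4.
R3 ← R3 − 43481/29198·R4.
Reading off the reduced rows gives x_1 = -2, x_2 = -2, x_3 = -4, x_4 = 3.

x_1 = -2, x_2 = -2, x_3 = -4, x_4 = 3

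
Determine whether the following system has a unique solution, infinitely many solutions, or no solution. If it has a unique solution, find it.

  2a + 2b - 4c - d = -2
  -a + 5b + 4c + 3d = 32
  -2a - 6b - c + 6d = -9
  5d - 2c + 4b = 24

Row-reduce the augmented matrix:
R1 ← R1 / (2).
R2 ← R2 + 1·R1.
R3 ← R3 + 2·R1.
R2 ← R2 / (6).
R1 ← R1 − 1·R2.
R3 ← R3 + 4·R2.
R4 ← R4 − 4·R2.
R3 ← R3 / (-11/3).
R1 ← R1 + 7/3·R3.
R2 ← R2 − 1/3·R3.
R4 ← R4 + 10/3·R3.
R4 ← R4 / (-30/11).
R1 ← R1 + 227/44·R4.
R2 ← R2 − 45/44·R4.
R3 ← R3 + 20/11·R4.
Reading off the reduced rows gives a = -2, b = 4, c = 1, d = 2.

a = -2, b = 4, c = 1, d = 2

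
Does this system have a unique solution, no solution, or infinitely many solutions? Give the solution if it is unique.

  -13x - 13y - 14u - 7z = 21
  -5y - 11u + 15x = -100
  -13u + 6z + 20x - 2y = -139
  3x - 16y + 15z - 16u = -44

Row-reduce the augmented matrix:
R1 ← R1 / (-13).
R2 ← R2 − 15·R1.
R3 ← R3 − 20·R1.
R4 ← R4 − 3·R1.
R2 ← R2 / (-20).
R1 ← R1 − 1·R2.
R3 ← R3 + 22·R2.
R4 ← R4 + 19·R2.
R3 ← R3 / (107/26).
R1 ← R1 − 7/52·R3.
R2 ← R2 − 21/52·R3.
R4 ← R4 − 1095/52·R3.
R4 ← R4 / (32589/1070).
R1 ← R1 + 137/1070·R4.
R2 ← R2 − 1943/1070·R4.
R3 ← R3 + 607/535·R4.
Reading off the reduced rows gives x = -4, y = -3, z = 0, u = 5.

x = -4, y = -3, z = 0, u = 5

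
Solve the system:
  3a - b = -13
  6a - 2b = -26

infinitely many solutions

Row-reduce:
R1 ← R1 / (3).
R2 ← R2 − 6·R1.
Rank is 1 with 2 unknowns, leaving b free.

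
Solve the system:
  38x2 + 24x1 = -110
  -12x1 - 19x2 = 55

Row-reduce:
R1 ← R1 / (24).
R2 ← R2 + 12·R1.
Rank is 1 with 2 unknowns, leaving x2 free.

infinitely many solutions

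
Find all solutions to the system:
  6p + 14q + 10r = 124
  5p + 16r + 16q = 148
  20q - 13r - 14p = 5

p = 4, q = 5, r = 3

Row-reduce the augmented matrix:
R1 ← R1 / (6).
R2 ← R2 − 5·R1.
R3 ← R3 + 14·R1.
R2 ← R2 / (13/3).
R1 ← R1 − 7/3·R2.
R3 ← R3 − 158/3·R2.
R3 ← R3 / (-1077/13).
R1 ← R1 + 32/13·R3.
R2 ← R2 − 23/13·R3.
Reading off the reduced rows gives p = 4, q = 5, r = 3.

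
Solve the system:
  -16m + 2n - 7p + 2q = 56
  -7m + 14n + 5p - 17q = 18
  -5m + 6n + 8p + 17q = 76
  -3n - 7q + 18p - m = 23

m = -4, n = 1, p = 2, q = 2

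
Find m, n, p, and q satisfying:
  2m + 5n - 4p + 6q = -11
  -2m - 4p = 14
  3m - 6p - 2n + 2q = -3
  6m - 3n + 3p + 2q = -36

m = -1, n = 3, p = -3, q = -6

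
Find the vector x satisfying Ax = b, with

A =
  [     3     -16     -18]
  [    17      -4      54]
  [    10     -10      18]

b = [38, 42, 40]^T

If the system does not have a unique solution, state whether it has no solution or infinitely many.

Row-reduce:
R1 ← R1 / (3).
R2 ← R2 − 17·R1.
R3 ← R3 − 10·R1.
R2 ← R2 / (260/3).
R1 ← R1 + 16/3·R2.
R3 ← R3 − 130/3·R2.
Rank is 2 with 3 unknowns, leaving x_3 free.

infinitely many solutions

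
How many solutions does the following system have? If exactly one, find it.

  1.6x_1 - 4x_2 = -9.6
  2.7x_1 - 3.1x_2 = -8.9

Row-reduce the augmented matrix:
R1 ← R1 / (8/5).
R2 ← R2 − 27/10·R1.
R2 ← R2 / (73/20).
R1 ← R1 + 5/2·R2.
Reading off the reduced rows gives x_1 = -1, x_2 = 2.

x_1 = -1, x_2 = 2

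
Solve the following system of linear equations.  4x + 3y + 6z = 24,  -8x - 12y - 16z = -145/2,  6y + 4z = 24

no solution

Row-reduce:
R1 ← R1 / (4).
R2 ← R2 + 8·R1.
R2 ← R2 / (-6).
R1 ← R1 − 3/4·R2.
R3 ← R3 − 6·R2.
Row 3 reduces to 0 = -1/2, a contradiction. The system is inconsistent.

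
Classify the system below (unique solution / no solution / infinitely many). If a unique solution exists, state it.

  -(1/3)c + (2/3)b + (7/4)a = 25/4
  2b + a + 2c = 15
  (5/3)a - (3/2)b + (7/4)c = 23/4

a = 3, b = 3, c = 3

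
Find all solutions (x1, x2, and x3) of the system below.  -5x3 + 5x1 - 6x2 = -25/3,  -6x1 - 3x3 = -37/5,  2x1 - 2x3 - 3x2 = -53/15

x1 = 2/5, x2 = 1/3, x3 = 5/3

Row-reduce the augmented matrix:
R1 ← R1 / (5).
R2 ← R2 + 6·R1.
R3 ← R3 − 2·R1.
R2 ← R2 / (-36/5).
R1 ← R1 + 6/5·R2.
R3 ← R3 + 3/5·R2.
R3 ← R3 / (3/4).
R1 ← R1 − 1/2·R3.
R2 ← R2 − 5/4·R3.
Reading off the reduced rows gives x1 = 2/5, x2 = 1/3, x3 = 5/3.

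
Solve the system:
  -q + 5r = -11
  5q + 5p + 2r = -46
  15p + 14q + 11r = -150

no solution

Row-reduce:
Swap R1 and R2.
R1 ← R1 / (5).
R3 ← R3 − 15·R1.
R2 ← R2 / (-1).
R1 ← R1 − 1·R2.
R3 ← R3 + 1·R2.
Row 3 reduces to 0 = -1, a contradiction. The system is inconsistent.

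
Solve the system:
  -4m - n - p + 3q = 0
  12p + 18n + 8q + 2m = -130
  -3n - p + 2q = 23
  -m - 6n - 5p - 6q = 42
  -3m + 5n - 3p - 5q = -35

Row-reduce the augmented matrix:
R1 ← R1 / (-4).
R2 ← R2 − 2·R1.
R4 ← R4 + 1·R1.
R5 ← R5 + 3·R1.
R2 ← R2 / (35/2).
R1 ← R1 − 1/4·R2.
R3 ← R3 + 3·R2.
R4 ← R4 + 23/4·R2.
R5 ← R5 − 23/4·R2.
R3 ← R3 / (34/35).
R1 ← R1 − 3/35·R3.
R2 ← R2 − 23/35·R3.
R4 ← R4 + 34/35·R3.
R5 ← R5 + 211/35·R3.
Swap R4 and R5.
R4 ← R4 / (413/34).
R1 ← R1 + 41/34·R4.
R2 ← R2 + 65/34·R4.
R3 ← R3 − 127/34·R4.
R5 reduces to 0 = 0, so the extra equation is consistent.
Reading off the reduced rows gives m = 3, n = -6, p = -3, q = 1.

m = 3, n = -6, p = -3, q = 1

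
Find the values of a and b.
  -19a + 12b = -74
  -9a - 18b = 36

Row-reduce the augmented matrix:
R1 ← R1 / (-19).
R2 ← R2 + 9·R1.
R2 ← R2 / (-450/19).
R1 ← R1 + 12/19·R2.
Reading off the reduced rows gives a = 2, b = -3.

a = 2, b = -3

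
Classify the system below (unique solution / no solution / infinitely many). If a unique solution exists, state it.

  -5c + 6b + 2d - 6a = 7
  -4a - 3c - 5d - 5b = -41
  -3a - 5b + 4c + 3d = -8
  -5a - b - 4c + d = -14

a = 2, b = 3, c = 1, d = 3

Row-reduce the augmented matrix:
R1 ← R1 / (-6).
R2 ← R2 + 4·R1.
R3 ← R3 + 3·R1.
R4 ← R4 + 5·R1.
R2 ← R2 / (-9).
R1 ← R1 + 1·R2.
R3 ← R3 + 8·R2.
R4 ← R4 + 6·R2.
R3 ← R3 / (335/54).
R1 ← R1 − 43/54·R3.
R2 ← R2 + 1/27·R3.
R4 ← R4 + 1/18·R3.
R4 ← R4 / (1214/335).
R1 ← R1 + 204/335·R4.
R2 ← R2 − 251/335·R4.
R3 ← R3 − 412/335·R4.
Reading off the reduced rows gives a = 2, b = 3, c = 1, d = 3.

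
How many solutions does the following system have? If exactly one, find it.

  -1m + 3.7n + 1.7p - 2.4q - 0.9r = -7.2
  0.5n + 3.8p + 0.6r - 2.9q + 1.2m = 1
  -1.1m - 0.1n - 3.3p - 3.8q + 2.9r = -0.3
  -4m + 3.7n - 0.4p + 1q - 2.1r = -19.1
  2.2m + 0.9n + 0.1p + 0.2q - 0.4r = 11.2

m = 5, n = 1, p = -1, q = 1, r = 2

Row-reduce the augmented matrix:
R1 ← R1 / (-1).
R2 ← R2 − 6/5·R1.
R3 ← R3 + 11/10·R1.
R4 ← R4 + 4·R1.
R5 ← R5 − 11/5·R1.
R2 ← R2 / (247/50).
R1 ← R1 + 37/10·R2.
R3 ← R3 + 417/100·R2.
R4 ← R4 + 111/10·R2.
R5 ← R5 − 226/25·R2.
R3 ← R3 / (-1187/4940).
R1 ← R1 − 1321/494·R3.
R2 ← R2 − 292/247·R3.
R4 ← R4 − 7314/1235·R3.
R5 ← R5 + 8456/1235·R3.
R4 ← R4 / (-1795129/11870).
R1 ← R1 + 82066/1187·R4.
R2 ← R2 + 36657/1187·R4.
R3 ← R3 − 29833/1187·R4.
R5 ← R5 − 1053953/5935·R4.
R5 ← R5 / (1966311/3590258).
R1 ← R1 + 6578/48517·R5.
R2 ← R2 + 1035919/1795129·R5.
R3 ← R3 + 285266/1795129·R5.
R4 ← R4 + 1024521/1795129·R5.
Reading off the reduced rows gives m = 5, n = 1, p = -1, q = 1, r = 2.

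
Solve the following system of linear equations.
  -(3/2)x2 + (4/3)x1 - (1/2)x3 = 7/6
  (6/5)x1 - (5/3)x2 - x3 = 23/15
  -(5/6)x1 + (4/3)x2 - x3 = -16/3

Row-reduce the augmented matrix:
R1 ← R1 / (4/3).
R2 ← R2 − 6/5·R1.
R3 ← R3 + 5/6·R1.
R2 ← R2 / (-19/60).
R1 ← R1 + 9/8·R2.
R3 ← R3 − 19/48·R2.
R3 ← R3 / (-2).
R1 ← R1 − 30/19·R3.
R2 ← R2 − 33/19·R3.
Reading off the reduced rows gives x1 = -4, x2 = -5, x3 = 2.

x1 = -4, x2 = -5, x3 = 2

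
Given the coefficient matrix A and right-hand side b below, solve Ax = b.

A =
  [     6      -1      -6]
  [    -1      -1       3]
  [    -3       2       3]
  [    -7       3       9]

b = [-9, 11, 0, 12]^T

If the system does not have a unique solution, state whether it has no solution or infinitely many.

no solution

Row-reduce:
R1 ← R1 / (6).
R2 ← R2 + 1·R1.
R3 ← R3 + 3·R1.
R4 ← R4 + 7·R1.
R2 ← R2 / (-7/6).
R1 ← R1 + 1/6·R2.
R3 ← R3 − 3/2·R2.
R4 ← R4 − 11/6·R2.
R3 ← R3 / (18/7).
R1 ← R1 + 9/7·R3.
R2 ← R2 + 12/7·R3.
R4 ← R4 − 36/7·R3.
Row 4 reduces to 0 = 1, a contradiction. The system is inconsistent.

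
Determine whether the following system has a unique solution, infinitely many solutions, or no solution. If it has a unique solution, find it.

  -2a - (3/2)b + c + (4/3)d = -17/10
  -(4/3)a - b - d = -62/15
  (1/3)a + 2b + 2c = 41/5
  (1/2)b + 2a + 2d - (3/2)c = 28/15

a = 3/5, b = 7/3, c = 5/3, d = 1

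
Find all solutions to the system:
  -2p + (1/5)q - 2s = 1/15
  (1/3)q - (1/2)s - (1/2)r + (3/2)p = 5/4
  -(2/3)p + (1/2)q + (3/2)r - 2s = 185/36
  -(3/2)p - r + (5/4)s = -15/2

Row-reduce the augmented matrix:
R1 ← R1 / (-2).
R2 ← R2 − 3/2·R1.
R3 ← R3 + 2/3·R1.
R4 ← R4 + 3/2·R1.
R2 ← R2 / (29/60).
R1 ← R1 + 1/10·R2.
R3 ← R3 − 13/30·R2.
R4 ← R4 + 3/20·R2.
R3 ← R3 / (113/58).
R1 ← R1 + 3/29·R3.
R2 ← R2 + 30/29·R3.
R4 ← R4 + 67/58·R3.
R4 ← R4 / (3257/1356).
R1 ← R1 − 69/113·R4.
R2 ← R2 + 440/113·R4.
R3 ← R3 − 80/339·R4.
Reading off the reduced rows gives p = 5/3, q = -3, r = 5/2, s = -2.

p = 5/3, q = -3, r = 5/2, s = -2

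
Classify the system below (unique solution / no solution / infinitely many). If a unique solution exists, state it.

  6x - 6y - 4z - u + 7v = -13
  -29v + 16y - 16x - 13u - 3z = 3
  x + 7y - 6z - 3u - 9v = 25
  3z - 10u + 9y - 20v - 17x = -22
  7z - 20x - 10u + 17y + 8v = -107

infinitely many solutions

Row-reduce:
R1 ← R1 / (6).
R2 ← R2 + 16·R1.
R3 ← R3 − 1·R1.
R4 ← R4 + 17·R1.
R5 ← R5 + 20·R1.
Swap R2 and R3.
R2 ← R2 / (8).
R1 ← R1 + 1·R2.
R4 ← R4 + 8·R2.
R5 ← R5 + 3·R2.
R3 ← R3 / (-41/3).
R1 ← R1 + 4/3·R3.
R2 ← R2 + 2/3·R3.
R4 ← R4 + 41/3·R3.
R5 ← R5 + 25/3·R3.
Swap R4 and R5.
R4 ← R4 / (-3177/656).
R1 ← R1 − 661/656·R4.
R2 ← R2 − 269/656·R4.
R3 ← R3 − 47/41·R4.
Rank is 4 with 5 unknowns, leaving v free.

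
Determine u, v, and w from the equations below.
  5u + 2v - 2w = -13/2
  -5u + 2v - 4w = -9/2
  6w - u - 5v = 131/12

u = -2/3, v = 3/4, w = 7/3

Row-reduce the augmented matrix:
R1 ← R1 / (5).
R2 ← R2 + 5·R1.
R3 ← R3 + 1·R1.
R2 ← R2 / (4).
R1 ← R1 − 2/5·R2.
R3 ← R3 + 23/5·R2.
R3 ← R3 / (-13/10).
R1 ← R1 − 1/5·R3.
R2 ← R2 + 3/2·R3.
Reading off the reduced rows gives u = -2/3, v = 3/4, w = 7/3.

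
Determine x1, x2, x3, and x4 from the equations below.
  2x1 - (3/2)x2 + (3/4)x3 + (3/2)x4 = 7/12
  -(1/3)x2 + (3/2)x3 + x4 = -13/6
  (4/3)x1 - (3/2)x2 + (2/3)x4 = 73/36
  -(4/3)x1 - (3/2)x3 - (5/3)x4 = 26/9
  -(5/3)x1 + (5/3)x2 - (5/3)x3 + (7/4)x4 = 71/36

Row-reduce the augmented matrix:
R1 ← R1 / (2).
R3 ← R3 − 4/3·R1.
R4 ← R4 + 4/3·R1.
R5 ← R5 + 5/3·R1.
R2 ← R2 / (-1/3).
R1 ← R1 + 3/4·R2.
R3 ← R3 + 1/2·R2.
R4 ← R4 + 1·R2.
R5 ← R5 − 5/12·R2.
R3 ← R3 / (-11/4).
R1 ← R1 + 3·R3.
R2 ← R2 + 9/2·R3.
R4 ← R4 + 11/2·R3.
R5 ← R5 − 5/6·R3.
Swap R4 and R5.
R4 ← R4 / (133/36).
R1 ← R1 − 1/2·R4.
R3 ← R3 − 2/3·R4.
R5 reduces to 0 = 0, so the extra equation is consistent.
Reading off the reduced rows gives x1 = -1/3, x2 = -3/2, x3 = -2, x4 = 1/3.

x1 = -1/3, x2 = -3/2, x3 = -2, x4 = 1/3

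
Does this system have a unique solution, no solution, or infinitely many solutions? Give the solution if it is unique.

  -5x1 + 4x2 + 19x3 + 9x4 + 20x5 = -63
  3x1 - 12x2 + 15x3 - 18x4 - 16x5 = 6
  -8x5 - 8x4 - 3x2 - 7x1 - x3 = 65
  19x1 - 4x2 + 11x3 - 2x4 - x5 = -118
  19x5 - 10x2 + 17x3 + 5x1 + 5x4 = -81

x1 = -5, x2 = -1, x3 = -3, x4 = -3, x5 = 0

Row-reduce the augmented matrix:
R1 ← R1 / (-5).
R2 ← R2 − 3·R1.
R3 ← R3 + 7·R1.
R4 ← R4 − 19·R1.
R5 ← R5 − 5·R1.
R2 ← R2 / (-48/5).
R1 ← R1 + 4/5·R2.
R3 ← R3 + 43/5·R2.
R4 ← R4 − 56/5·R2.
R5 ← R5 + 6·R2.
R3 ← R3 / (-205/4).
R1 ← R1 + 6·R3.
R2 ← R2 + 11/4·R3.
R4 ← R4 − 114·R3.
R5 ← R5 − 39/2·R3.
R4 ← R4 / (-659/205).
R1 ← R1 − 279/820·R4.
R2 ← R2 − 743/410·R4.
R3 ← R3 − 149/820·R4.
R5 ← R5 − 3758/205·R4.
R5 ← R5 / (37661/1977).
R1 ← R1 + 469/7908·R5.
R2 ← R2 − 4571/3954·R5.
R3 ← R3 − 1403/2636·R5.
R4 ← R4 − 1091/1977·R5.
Reading off the reduced rows gives x1 = -5, x2 = -1, x3 = -3, x4 = -3, x5 = 0.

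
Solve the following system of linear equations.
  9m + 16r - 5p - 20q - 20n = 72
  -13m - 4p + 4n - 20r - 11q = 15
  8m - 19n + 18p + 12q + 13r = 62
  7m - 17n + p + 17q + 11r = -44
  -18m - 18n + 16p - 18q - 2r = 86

m = 5, n = -1, p = 5, q = -4, r = -3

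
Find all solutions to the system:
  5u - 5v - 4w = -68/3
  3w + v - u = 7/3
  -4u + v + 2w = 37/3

u = -3, v = 7/3, w = -1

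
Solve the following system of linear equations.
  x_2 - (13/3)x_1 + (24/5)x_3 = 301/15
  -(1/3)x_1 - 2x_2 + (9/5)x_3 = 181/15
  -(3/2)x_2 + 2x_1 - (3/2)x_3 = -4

Row-reduce:
R1 ← R1 / (-13/3).
R2 ← R2 + 1/3·R1.
R3 ← R3 − 2·R1.
R2 ← R2 / (-27/13).
R1 ← R1 + 3/13·R2.
R3 ← R3 + 27/26·R2.
Rank is 2 with 3 unknowns, leaving x_3 free.

infinitely many solutions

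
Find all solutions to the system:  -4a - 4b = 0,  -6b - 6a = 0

infinitely many solutions

Row-reduce:
R1 ← R1 / (-4).
R2 ← R2 + 6·R1.
Rank is 1 with 2 unknowns, leaving b free.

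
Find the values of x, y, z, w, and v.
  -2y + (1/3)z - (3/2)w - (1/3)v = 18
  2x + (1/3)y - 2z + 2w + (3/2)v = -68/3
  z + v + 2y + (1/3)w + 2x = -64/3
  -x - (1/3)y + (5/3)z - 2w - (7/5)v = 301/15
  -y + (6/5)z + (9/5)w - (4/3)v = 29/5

Row-reduce the augmented matrix:
Swap R1 and R2.
R1 ← R1 / (2).
R3 ← R3 − 2·R1.
R4 ← R4 + 1·R1.
R2 ← R2 / (-2).
R1 ← R1 − 1/6·R2.
R3 ← R3 − 5/3·R2.
R4 ← R4 + 1/6·R2.
R5 ← R5 + 1·R2.
R3 ← R3 / (59/18).
R1 ← R1 + 35/36·R3.
R2 ← R2 + 1/6·R3.
R4 ← R4 − 23/36·R3.
R5 ← R5 − 31/30·R3.
R4 ← R4 / (-217/708).
R1 ← R1 − 7/708·R4.
R2 ← R2 − 71/118·R4.
R3 ← R3 + 105/118·R4.
R5 ← R5 − 2047/590·R4.
R5 ← R5 / (-29057/4650).
R1 ← R1 − 443/930·R5.
R2 ← R2 + 247/310·R5.
R3 ← R3 − 35/31·R5.
R4 ← R4 − 238/155·R5.
Reading off the reduced rows gives x = -2, y = -5, z = 0, w = -4, v = -6.

x = -2, y = -5, z = 0, w = -4, v = -6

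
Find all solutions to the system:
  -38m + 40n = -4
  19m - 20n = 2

Row-reduce:
R1 ← R1 / (-38).
R2 ← R2 − 19·R1.
Rank is 1 with 2 unknowns, leaving n free.

infinitely many solutions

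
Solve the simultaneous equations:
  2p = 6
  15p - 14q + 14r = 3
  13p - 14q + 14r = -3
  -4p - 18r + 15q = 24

Row-reduce the augmented matrix:
R1 ← R1 / (2).
R2 ← R2 − 15·R1.
R3 ← R3 − 13·R1.
R4 ← R4 + 4·R1.
R2 ← R2 / (-14).
R3 ← R3 + 14·R2.
R4 ← R4 − 15·R2.
Swap R3 and R4.
R3 ← R3 / (-3).
R2 ← R2 + 1·R3.
R4 reduces to 0 = 0, so the extra equation is consistent.
Reading off the reduced rows gives p = 3, q = 6, r = 3.

p = 3, q = 6, r = 3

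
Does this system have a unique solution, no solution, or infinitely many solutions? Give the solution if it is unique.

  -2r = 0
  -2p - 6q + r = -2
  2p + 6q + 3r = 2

Row-reduce:
Swap R1 and R2.
R1 ← R1 / (-2).
R3 ← R3 − 2·R1.
R2 ← R2 / (-2).
R1 ← R1 + 1/2·R2.
R3 ← R3 − 4·R2.
Rank is 2 with 3 unknowns, leaving q free.

infinitely many solutions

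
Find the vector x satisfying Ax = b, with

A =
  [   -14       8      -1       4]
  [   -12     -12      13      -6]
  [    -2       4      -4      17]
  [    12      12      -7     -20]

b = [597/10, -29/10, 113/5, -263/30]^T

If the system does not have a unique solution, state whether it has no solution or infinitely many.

x_1 = -14/5, x_2 = 7/3, x_3 = -1/2, x_4 = 1/3

Row-reduce the augmented matrix:
R1 ← R1 / (-14).
R2 ← R2 + 12·R1.
R3 ← R3 + 2·R1.
R4 ← R4 − 12·R1.
R2 ← R2 / (-132/7).
R1 ← R1 + 4/7·R2.
R3 ← R3 − 20/7·R2.
R4 ← R4 − 132/7·R2.
R3 ← R3 / (-58/33).
R1 ← R1 + 23/66·R3.
R2 ← R2 + 97/132·R3.
R4 ← R4 − 6·R3.
R4 ← R4 / (731/29).
R1 ← R1 + 345/116·R4.
R2 ← R2 + 1339/232·R4.
R3 ← R3 + 495/58·R4.
Reading off the reduced rows gives x_1 = -14/5, x_2 = 7/3, x_3 = -1/2, x_4 = 1/3.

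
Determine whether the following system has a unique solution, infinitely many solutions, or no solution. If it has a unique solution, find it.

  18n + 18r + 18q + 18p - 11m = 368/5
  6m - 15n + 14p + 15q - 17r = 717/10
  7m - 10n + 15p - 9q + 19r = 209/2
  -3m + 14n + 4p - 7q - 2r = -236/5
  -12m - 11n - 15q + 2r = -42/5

Row-reduce the augmented matrix:
R1 ← R1 / (-11).
R2 ← R2 − 6·R1.
R3 ← R3 − 7·R1.
R4 ← R4 + 3·R1.
R5 ← R5 + 12·R1.
R2 ← R2 / (-57/11).
R1 ← R1 + 18/11·R2.
R3 ← R3 − 16/11·R2.
R4 ← R4 − 100/11·R2.
R5 ← R5 + 337/11·R2.
R3 ← R3 / (1889/57).
R1 ← R1 + 174/19·R3.
R2 ← R2 + 262/57·R3.
R4 ← R4 − 2330/57·R3.
R5 ← R5 + 9146/57·R3.
R4 ← R4 / (37801/1889).
R1 ← R1 + 12978/1889·R4.
R2 ← R2 + 6579/1889·R4.
R3 ← R3 − 537/1889·R4.
R5 ← R5 + 256440/1889·R4.
R5 ← R5 / (-7854903/37801).
R1 ← R1 + 3762/367·R5.
R2 ← R2 + 157633/37801·R5.
R3 ← R3 − 61751/37801·R5.
R4 ← R4 + 103114/37801·R5.
Reading off the reduced rows gives m = 1, n = -13/5, p = 14/5, q = 2, r = 5/2.

m = 1, n = -13/5, p = 14/5, q = 2, r = 5/2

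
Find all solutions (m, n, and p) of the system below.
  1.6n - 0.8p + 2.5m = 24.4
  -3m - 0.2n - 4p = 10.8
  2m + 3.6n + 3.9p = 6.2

Row-reduce the augmented matrix:
R1 ← R1 / (5/2).
R2 ← R2 + 3·R1.
R3 ← R3 − 2·R1.
R2 ← R2 / (43/25).
R1 ← R1 − 16/25·R2.
R3 ← R3 − 58/25·R2.
R3 ← R3 / (4829/430).
R1 ← R1 − 328/215·R3.
R2 ← R2 + 124/43·R3.
Reading off the reduced rows gives m = 4, n = 6, p = -6.

m = 4, n = 6, p = -6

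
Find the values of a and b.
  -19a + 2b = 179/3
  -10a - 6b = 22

a = -3, b = 4/3

Row-reduce the augmented matrix:
R1 ← R1 / (-19).
R2 ← R2 + 10·R1.
R2 ← R2 / (-134/19).
R1 ← R1 + 2/19·R2.
Reading off the reduced rows gives a = -3, b = 4/3.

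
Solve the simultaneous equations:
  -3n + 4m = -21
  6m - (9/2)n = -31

no solution

Row-reduce:
R1 ← R1 / (4).
R2 ← R2 − 6·R1.
Row 2 reduces to 0 = 1/2, a contradiction. The system is inconsistent.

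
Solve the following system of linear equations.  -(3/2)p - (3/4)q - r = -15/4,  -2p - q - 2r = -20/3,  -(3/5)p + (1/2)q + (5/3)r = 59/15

p = 2/3, q = 1/3, r = 5/2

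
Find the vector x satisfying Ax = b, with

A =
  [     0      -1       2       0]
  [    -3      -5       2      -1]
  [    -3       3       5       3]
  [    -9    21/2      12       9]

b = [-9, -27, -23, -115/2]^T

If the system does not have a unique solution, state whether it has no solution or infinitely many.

Row-reduce:
Swap R1 and R2.
R1 ← R1 / (-3).
R3 ← R3 + 3·R1.
R4 ← R4 + 9·R1.
R2 ← R2 / (-1).
R1 ← R1 − 5/3·R2.
R3 ← R3 − 8·R2.
R4 ← R4 − 51/2·R2.
R3 ← R3 / (19).
R1 ← R1 − 8/3·R3.
R2 ← R2 + 2·R3.
R4 ← R4 − 57·R3.
Row 4 reduces to 0 = -2, a contradiction. The system is inconsistent.

no solution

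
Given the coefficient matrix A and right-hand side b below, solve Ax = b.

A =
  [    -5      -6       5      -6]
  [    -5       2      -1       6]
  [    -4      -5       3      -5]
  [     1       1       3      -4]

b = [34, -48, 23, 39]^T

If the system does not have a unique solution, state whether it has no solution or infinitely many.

Row-reduce the augmented matrix:
R1 ← R1 / (-5).
R2 ← R2 + 5·R1.
R3 ← R3 + 4·R1.
R4 ← R4 − 1·R1.
R2 ← R2 / (8).
R1 ← R1 − 6/5·R2.
R3 ← R3 + 1/5·R2.
R4 ← R4 + 1/5·R2.
R3 ← R3 / (-23/20).
R1 ← R1 + 1/10·R3.
R2 ← R2 + 3/4·R3.
R4 ← R4 − 77/20·R3.
R4 ← R4 / (-105/23).
R1 ← R1 + 14/23·R4.
R2 ← R2 − 33/23·R4.
R3 ← R3 + 2/23·R4.
Reading off the reduced rows gives x_1 = 3, x_2 = 1, x_3 = 5, x_4 = -5.

x_1 = 3, x_2 = 1, x_3 = 5, x_4 = -5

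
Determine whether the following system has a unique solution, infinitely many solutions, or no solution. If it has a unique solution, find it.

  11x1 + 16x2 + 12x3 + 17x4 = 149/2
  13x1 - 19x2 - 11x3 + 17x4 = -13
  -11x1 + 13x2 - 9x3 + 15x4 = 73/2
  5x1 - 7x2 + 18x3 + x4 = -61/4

x1 = 3/2, x2 = 11/4, x3 = -1/4, x4 = 1

Row-reduce the augmented matrix:
R1 ← R1 / (11).
R2 ← R2 − 13·R1.
R3 ← R3 + 11·R1.
R4 ← R4 − 5·R1.
R2 ← R2 / (-417/11).
R1 ← R1 − 16/11·R2.
R3 ← R3 − 29·R2.
R4 ← R4 + 157/11·R2.
R3 ← R3 / (-6782/417).
R1 ← R1 − 52/417·R3.
R2 ← R2 − 277/417·R3.
R4 ← R4 − 9185/417·R3.
R4 ← R4 / (117235/3391).
R1 ← R1 − 5609/3391·R4.
R2 ← R2 − 4381/3391·R4.
R3 ← R3 + 6179/3391·R4.
Reading off the reduced rows gives x1 = 3/2, x2 = 11/4, x3 = -1/4, x4 = 1.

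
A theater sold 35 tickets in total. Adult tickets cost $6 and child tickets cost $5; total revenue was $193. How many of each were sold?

adult tickets: 18, child tickets: 17

Let a = adult tickets, c = child tickets.
  c + a = 35
  6a + 5c = 193
Row-reduce the augmented matrix:
R2 ← R2 − 6·R1.
R2 ← R2 / (-1).
R1 ← R1 − 1·R2.
Reading off the reduced rows gives a = 18, c = 17.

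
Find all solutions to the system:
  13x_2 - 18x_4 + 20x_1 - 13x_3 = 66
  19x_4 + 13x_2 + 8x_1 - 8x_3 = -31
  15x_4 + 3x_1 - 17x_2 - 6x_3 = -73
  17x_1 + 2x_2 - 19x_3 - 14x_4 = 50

x_1 = -2, x_2 = 2, x_3 = -2, x_4 = -3

Row-reduce the augmented matrix:
R1 ← R1 / (20).
R2 ← R2 − 8·R1.
R3 ← R3 − 3·R1.
R4 ← R4 − 17·R1.
R2 ← R2 / (39/5).
R1 ← R1 − 13/20·R2.
R3 ← R3 + 379/20·R2.
R4 ← R4 + 181/20·R2.
R3 ← R3 / (-1693/156).
R1 ← R1 + 5/12·R3.
R2 ← R2 + 14/39·R3.
R4 ← R4 + 1747/156·R3.
R4 ← R4 / (-88457/1693).
R1 ← R1 + 10508/1693·R4.
R2 ← R2 − 1131/1693·R4.
R3 ← R3 + 12691/1693·R4.
Reading off the reduced rows gives x_1 = -2, x_2 = 2, x_3 = -2, x_4 = -3.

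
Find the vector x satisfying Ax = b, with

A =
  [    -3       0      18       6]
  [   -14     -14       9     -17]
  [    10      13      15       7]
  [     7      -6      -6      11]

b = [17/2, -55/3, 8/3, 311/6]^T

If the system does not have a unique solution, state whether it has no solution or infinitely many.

x_1 = 5/2, x_2 = -3, x_3 = 1/3, x_4 = 5/3

Row-reduce the augmented matrix:
R1 ← R1 / (-3).
R2 ← R2 + 14·R1.
R3 ← R3 − 10·R1.
R4 ← R4 − 7·R1.
R2 ← R2 / (-14).
R3 ← R3 − 13·R2.
R4 ← R4 + 6·R2.
R3 ← R3 / (75/14).
R1 ← R1 + 6·R3.
R2 ← R2 − 75/14·R3.
R4 ← R4 − 477/7·R3.
R4 ← R4 / (5809/25).
R1 ← R1 + 464/25·R4.
R2 ← R2 − 18·R4.
R3 ← R3 + 69/25·R4.
Reading off the reduced rows gives x_1 = 5/2, x_2 = -3, x_3 = 1/3, x_4 = 5/3.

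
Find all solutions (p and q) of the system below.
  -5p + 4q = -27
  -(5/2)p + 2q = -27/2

infinitely many solutions

Row-reduce:
R1 ← R1 / (-5).
R2 ← R2 + 5/2·R1.
Rank is 1 with 2 unknowns, leaving q free.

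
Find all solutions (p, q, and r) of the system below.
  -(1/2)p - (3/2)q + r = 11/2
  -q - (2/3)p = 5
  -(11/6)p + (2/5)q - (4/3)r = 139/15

p = -6, q = -1, r = 1

Row-reduce the augmented matrix:
R1 ← R1 / (-1/2).
R2 ← R2 + 2/3·R1.
R3 ← R3 + 11/6·R1.
R1 ← R1 − 3·R2.
R3 ← R3 − 59/10·R2.
R3 ← R3 / (43/15).
R1 ← R1 − 2·R3.
R2 ← R2 + 4/3·R3.
Reading off the reduced rows gives p = -6, q = -1, r = 1.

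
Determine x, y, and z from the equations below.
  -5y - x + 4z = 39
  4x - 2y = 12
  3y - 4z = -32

x = 1, y = -4, z = 5

Row-reduce the augmented matrix:
R1 ← R1 / (-1).
R2 ← R2 − 4·R1.
R2 ← R2 / (-22).
R1 ← R1 − 5·R2.
R3 ← R3 − 3·R2.
R3 ← R3 / (-20/11).
R1 ← R1 + 4/11·R3.
R2 ← R2 + 8/11·R3.
Reading off the reduced rows gives x = 1, y = -4, z = 5.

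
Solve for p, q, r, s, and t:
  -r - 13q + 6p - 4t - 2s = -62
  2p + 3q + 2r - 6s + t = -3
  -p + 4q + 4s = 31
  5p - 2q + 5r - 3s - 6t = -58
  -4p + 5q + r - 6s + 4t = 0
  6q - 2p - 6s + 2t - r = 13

p = 5, q = 5, r = -5, s = 4, t = 6

Row-reduce the augmented matrix:
R1 ← R1 / (6).
R2 ← R2 − 2·R1.
R3 ← R3 + 1·R1.
R4 ← R4 − 5·R1.
R5 ← R5 + 4·R1.
R6 ← R6 + 2·R1.
R2 ← R2 / (22/3).
R1 ← R1 + 13/6·R2.
R3 ← R3 − 11/6·R2.
R4 ← R4 − 53/6·R2.
R5 ← R5 + 11/3·R2.
R6 ← R6 − 5/3·R2.
R3 ← R3 / (-3/4).
R1 ← R1 − 23/44·R3.
R2 ← R2 − 7/22·R3.
R4 ← R4 − 133/44·R3.
R5 ← R5 − 3/2·R3.
R6 ← R6 + 41/22·R3.
R4 ← R4 / (833/33).
R1 ← R1 − 52/33·R4.
R2 ← R2 − 46/33·R4.
R3 ← R3 + 20/3·R4.
R6 ← R6 + 590/33·R4.
Swap R5 and R6.
R5 ← R5 / (-3503/833).
R1 ← R1 + 160/833·R5.
R2 ← R2 − 307/833·R5.
R3 ← R3 + 925/833·R5.
R4 ← R4 + 347/833·R5.
R6 reduces to 0 = 0, so the extra equation is consistent.
Reading off the reduced rows gives p = 5, q = 5, r = -5, s = 4, t = 6.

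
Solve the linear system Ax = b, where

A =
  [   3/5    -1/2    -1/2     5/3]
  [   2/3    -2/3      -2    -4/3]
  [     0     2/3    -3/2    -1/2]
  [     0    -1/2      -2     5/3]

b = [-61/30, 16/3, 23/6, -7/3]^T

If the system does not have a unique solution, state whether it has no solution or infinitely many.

Row-reduce the augmented matrix:
R1 ← R1 / (3/5).
R2 ← R2 − 2/3·R1.
R2 ← R2 / (-1/9).
R1 ← R1 + 5/6·R2.
R3 ← R3 − 2/3·R2.
R4 ← R4 + 1/2·R2.
R3 ← R3 / (-61/6).
R1 ← R1 − 10·R3.
R2 ← R2 − 13·R3.
R4 ← R4 − 9/2·R3.
R4 ← R4 / (893/122).
R1 ← R1 − 450/61·R4.
R2 ← R2 − 219/61·R4.
R3 ← R3 − 353/183·R4.
Reading off the reduced rows gives x_1 = 3, x_2 = 2, x_3 = -1, x_4 = -2.

x_1 = 3, x_2 = 2, x_3 = -1, x_4 = -2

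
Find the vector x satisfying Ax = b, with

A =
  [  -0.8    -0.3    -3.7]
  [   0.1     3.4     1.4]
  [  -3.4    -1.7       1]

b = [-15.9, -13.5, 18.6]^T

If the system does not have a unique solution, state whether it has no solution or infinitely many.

Row-reduce the augmented matrix:
R1 ← R1 / (-4/5).
R2 ← R2 − 1/10·R1.
R3 ← R3 + 17/5·R1.
R2 ← R2 / (269/80).
R1 ← R1 − 3/8·R2.
R3 ← R3 + 17/40·R2.
R3 ← R3 / (45309/2690).
R1 ← R1 − 1216/269·R3.
R2 ← R2 − 75/269·R3.
Reading off the reduced rows gives x_1 = -1, x_2 = -6, x_3 = 5.

x_1 = -1, x_2 = -6, x_3 = 5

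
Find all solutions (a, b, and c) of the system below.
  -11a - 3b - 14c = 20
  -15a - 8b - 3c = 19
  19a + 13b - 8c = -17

Row-reduce:
R1 ← R1 / (-11).
R2 ← R2 + 15·R1.
R3 ← R3 − 19·R1.
R2 ← R2 / (-43/11).
R1 ← R1 − 3/11·R2.
R3 ← R3 − 86/11·R2.
Row 3 reduces to 0 = 1, a contradiction. The system is inconsistent.

no solution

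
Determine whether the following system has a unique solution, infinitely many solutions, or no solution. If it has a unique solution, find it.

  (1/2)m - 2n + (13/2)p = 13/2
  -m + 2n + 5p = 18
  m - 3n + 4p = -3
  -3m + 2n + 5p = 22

no solution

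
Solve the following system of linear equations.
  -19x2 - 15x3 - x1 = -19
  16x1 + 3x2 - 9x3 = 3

infinitely many solutions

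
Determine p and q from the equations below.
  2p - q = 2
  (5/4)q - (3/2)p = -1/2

p = 2, q = 2

From equation 1: q = -2 + 2·p.
Substitute into equation 2 and solve: p = 2.
Then q = 2.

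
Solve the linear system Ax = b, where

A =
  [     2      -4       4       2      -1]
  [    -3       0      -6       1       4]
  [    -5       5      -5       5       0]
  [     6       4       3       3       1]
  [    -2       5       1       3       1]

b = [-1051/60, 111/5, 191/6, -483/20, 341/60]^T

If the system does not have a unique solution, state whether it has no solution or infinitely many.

x_1 = -3, x_2 = 1/2, x_3 = -8/3, x_4 = 1/5, x_5 = -3/4

Row-reduce the augmented matrix:
R1 ← R1 / (2).
R2 ← R2 + 3·R1.
R3 ← R3 + 5·R1.
R4 ← R4 − 6·R1.
R5 ← R5 + 2·R1.
R2 ← R2 / (-6).
R1 ← R1 + 2·R2.
R3 ← R3 + 5·R2.
R4 ← R4 − 16·R2.
R5 ← R5 − 1·R2.
R3 ← R3 / (5).
R1 ← R1 − 2·R3.
R4 ← R4 + 9·R3.
R5 ← R5 − 5·R3.
R4 ← R4 / (59/3).
R1 ← R1 + 3·R4.
R2 ← R2 + 2/3·R4.
R3 ← R3 − 4/3·R4.
R5 ← R5 + 1·R4.
R5 ← R5 / (1209/236).
R1 ← R1 − 205/236·R5.
R2 ← R2 + 79/236·R5.
R3 ← R3 + 255/236·R5.
R4 ← R4 − 29/236·R5.
Reading off the reduced rows gives x_1 = -3, x_2 = 1/2, x_3 = -8/3, x_4 = 1/5, x_5 = -3/4.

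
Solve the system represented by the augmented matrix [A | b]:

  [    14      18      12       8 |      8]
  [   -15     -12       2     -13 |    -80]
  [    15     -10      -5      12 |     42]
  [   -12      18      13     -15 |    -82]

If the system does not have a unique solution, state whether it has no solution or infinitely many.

x_1 = -2, x_2 = 2, x_3 = -4, x_4 = 6

Row-reduce the augmented matrix:
R1 ← R1 / (14).
R2 ← R2 + 15·R1.
R3 ← R3 − 15·R1.
R4 ← R4 + 12·R1.
R2 ← R2 / (51/7).
R1 ← R1 − 9/7·R2.
R3 ← R3 + 205/7·R2.
R4 ← R4 − 234/7·R2.
R3 ← R3 / (2135/51).
R1 ← R1 + 30/17·R3.
R2 ← R2 − 104/51·R3.
R4 ← R4 + 763/17·R3.
R4 ← R4 / (-986/305).
R1 ← R1 − 319/427·R4.
R2 ← R2 − 197/2135·R4.
R3 ← R3 + 733/2135·R4.
Reading off the reduced rows gives x_1 = -2, x_2 = 2, x_3 = -4, x_4 = 6.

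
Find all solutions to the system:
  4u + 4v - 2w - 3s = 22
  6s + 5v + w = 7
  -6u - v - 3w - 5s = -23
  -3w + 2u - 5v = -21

u = 3, v = 3, w = 4, s = -2

Row-reduce the augmented matrix:
R1 ← R1 / (4).
R3 ← R3 + 6·R1.
R4 ← R4 − 2·R1.
R2 ← R2 / (5).
R1 ← R1 − 1·R2.
R3 ← R3 − 5·R2.
R4 ← R4 + 7·R2.
R3 ← R3 / (-7).
R1 ← R1 + 7/10·R3.
R2 ← R2 − 1/5·R3.
R4 ← R4 + 3/5·R3.
R4 ← R4 / (393/35).
R1 ← R1 + 2/5·R4.
R2 ← R2 − 53/70·R4.
R3 ← R3 − 31/14·R4.
Reading off the reduced rows gives u = 3, v = 3, w = 4, s = -2.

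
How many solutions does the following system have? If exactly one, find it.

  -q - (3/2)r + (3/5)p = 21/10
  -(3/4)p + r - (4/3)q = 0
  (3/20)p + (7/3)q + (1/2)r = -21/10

Row-reduce:
R1 ← R1 / (3/5).
R2 ← R2 + 3/4·R1.
R3 ← R3 − 3/20·R1.
R2 ← R2 / (-31/12).
R1 ← R1 + 5/3·R2.
R3 ← R3 − 31/12·R2.
Rank is 2 with 3 unknowns, leaving r free.

infinitely many solutions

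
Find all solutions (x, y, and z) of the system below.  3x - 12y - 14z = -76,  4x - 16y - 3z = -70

infinitely many solutions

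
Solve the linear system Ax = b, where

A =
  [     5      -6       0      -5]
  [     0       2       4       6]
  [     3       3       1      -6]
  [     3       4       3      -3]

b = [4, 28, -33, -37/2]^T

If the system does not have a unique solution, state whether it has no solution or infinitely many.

Row-reduce:
R1 ← R1 / (5).
R3 ← R3 − 3·R1.
R4 ← R4 − 3·R1.
R2 ← R2 / (2).
R1 ← R1 + 6/5·R2.
R3 ← R3 − 33/5·R2.
R4 ← R4 − 38/5·R2.
R3 ← R3 / (-61/5).
R1 ← R1 − 12/5·R3.
R2 ← R2 − 2·R3.
R4 ← R4 + 61/5·R3.
Row 4 reduces to 0 = 1/2, a contradiction. The system is inconsistent.

no solution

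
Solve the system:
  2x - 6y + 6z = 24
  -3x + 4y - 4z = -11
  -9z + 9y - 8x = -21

infinitely many solutions

Row-reduce:
R1 ← R1 / (2).
R2 ← R2 + 3·R1.
R3 ← R3 + 8·R1.
R2 ← R2 / (-5).
R1 ← R1 + 3·R2.
R3 ← R3 + 15·R2.
Rank is 2 with 3 unknowns, leaving z free.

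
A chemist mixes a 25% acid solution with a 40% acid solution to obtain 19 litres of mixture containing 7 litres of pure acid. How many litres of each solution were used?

Let a = litres of solution A, b = litres of solution B.
  b + a = 19
  (1/4)a + (2/5)b = 7
From equation 1: a = 19 − b.
Substitute into equation 2 and solve: b = 15.
Then a = 4.

litres of solution A: 4, litres of solution B: 15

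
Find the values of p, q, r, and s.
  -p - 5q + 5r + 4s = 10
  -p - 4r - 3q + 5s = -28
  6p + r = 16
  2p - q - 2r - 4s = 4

Row-reduce the augmented matrix:
R1 ← R1 / (-1).
R2 ← R2 + 1·R1.
R3 ← R3 − 6·R1.
R4 ← R4 − 2·R1.
R2 ← R2 / (2).
R1 ← R1 − 5·R2.
R3 ← R3 + 30·R2.
R4 ← R4 + 11·R2.
R3 ← R3 / (-104).
R1 ← R1 − 35/2·R3.
R2 ← R2 + 9/2·R3.
R4 ← R4 + 83/2·R3.
R4 ← R4 / (-97/16).
R1 ← R1 − 1/16·R4.
R2 ← R2 + 19/16·R4.
R3 ← R3 + 3/8·R4.
Reading off the reduced rows gives p = 2, q = 0, r = 4, s = -2.

p = 2, q = 0, r = 4, s = -2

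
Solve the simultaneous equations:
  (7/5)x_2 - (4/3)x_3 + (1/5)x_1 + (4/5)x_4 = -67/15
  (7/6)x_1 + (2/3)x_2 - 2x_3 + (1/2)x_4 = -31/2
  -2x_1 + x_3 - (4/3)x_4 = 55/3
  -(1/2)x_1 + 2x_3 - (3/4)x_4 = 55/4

Row-reduce the augmented matrix:
R1 ← R1 / (1/5).
R2 ← R2 − 7/6·R1.
R3 ← R3 + 2·R1.
R4 ← R4 + 1/2·R1.
R2 ← R2 / (-15/2).
R1 ← R1 − 7·R2.
R3 ← R3 − 14·R2.
R4 ← R4 − 7/2·R2.
R3 ← R3 / (-209/135).
R1 ← R1 + 172/135·R3.
R2 ← R2 + 104/135·R3.
R4 ← R4 − 184/135·R3.
R4 ← R4 / (-4195/2508).
R1 ← R1 − 643/627·R4.
R2 ← R2 − 695/627·R4.
R3 ← R3 − 150/209·R4.
Reading off the reduced rows gives x_1 = -6, x_2 = 3, x_3 = 5, x_4 = -1.

x_1 = -6, x_2 = 3, x_3 = 5, x_4 = -1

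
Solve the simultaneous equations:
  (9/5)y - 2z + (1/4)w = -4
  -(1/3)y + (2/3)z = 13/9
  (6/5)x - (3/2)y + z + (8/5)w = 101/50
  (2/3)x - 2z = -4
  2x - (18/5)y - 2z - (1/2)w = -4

Row-reduce the augmented matrix:
Swap R1 and R3.
R1 ← R1 / (6/5).
R4 ← R4 − 2/3·R1.
R5 ← R5 − 2·R1.
R2 ← R2 / (-1/3).
R1 ← R1 + 5/4·R2.
R3 ← R3 − 9/5·R2.
R4 ← R4 − 5/6·R2.
R5 ← R5 + 11/10·R2.
R3 ← R3 / (8/5).
R1 ← R1 + 5/3·R3.
R2 ← R2 + 2·R3.
R4 ← R4 + 8/9·R3.
R5 ← R5 + 88/15·R3.
R4 ← R4 / (-3/4).
R1 ← R1 − 51/32·R4.
R2 ← R2 − 5/16·R4.
R3 ← R3 − 5/32·R4.
R5 ← R5 + 9/4·R4.
R5 reduces to 0 = 0, so the extra equation is consistent.
Reading off the reduced rows gives x = 3/2, y = 2/3, z = 5/2, w = -4/5.

x = 3/2, y = 2/3, z = 5/2, w = -4/5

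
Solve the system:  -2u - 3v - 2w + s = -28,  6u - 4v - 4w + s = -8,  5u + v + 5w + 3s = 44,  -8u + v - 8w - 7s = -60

infinitely many solutions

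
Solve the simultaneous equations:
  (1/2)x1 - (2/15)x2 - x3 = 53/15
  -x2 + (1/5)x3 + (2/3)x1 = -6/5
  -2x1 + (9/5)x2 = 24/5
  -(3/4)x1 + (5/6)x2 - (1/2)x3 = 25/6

Row-reduce the augmented matrix:
R1 ← R1 / (1/2).
R2 ← R2 − 2/3·R1.
R3 ← R3 + 2·R1.
R4 ← R4 + 3/4·R1.
R2 ← R2 / (-37/45).
R1 ← R1 + 4/15·R2.
R3 ← R3 − 19/15·R2.
R4 ← R4 − 19/30·R2.
R3 ← R3 / (-303/185).
R1 ← R1 + 462/185·R3.
R2 ← R2 + 69/37·R3.
R4 ← R4 + 303/370·R3.
R4 reduces to 0 = 0, so the extra equation is consistent.
Reading off the reduced rows gives x1 = -6, x2 = -4, x3 = -6.

x1 = -6, x2 = -4, x3 = -6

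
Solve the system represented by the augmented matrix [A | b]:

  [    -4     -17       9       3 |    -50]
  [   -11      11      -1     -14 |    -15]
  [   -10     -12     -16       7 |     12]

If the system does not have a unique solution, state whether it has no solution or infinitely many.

infinitely many solutions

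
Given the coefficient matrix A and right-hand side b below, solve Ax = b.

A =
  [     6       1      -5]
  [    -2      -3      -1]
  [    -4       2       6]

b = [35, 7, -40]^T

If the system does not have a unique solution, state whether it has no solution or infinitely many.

no solution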